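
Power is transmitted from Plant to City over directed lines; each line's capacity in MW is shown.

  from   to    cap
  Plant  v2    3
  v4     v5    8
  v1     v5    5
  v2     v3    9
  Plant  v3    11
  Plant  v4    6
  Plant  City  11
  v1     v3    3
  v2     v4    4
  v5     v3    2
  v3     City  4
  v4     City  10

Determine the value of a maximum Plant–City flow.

Augment Plant→City: bottleneck 11, flow now 11.
Augment Plant→v3→City: bottleneck 4, flow now 15.
Augment Plant→v4→City: bottleneck 6, flow now 21.
Augment Plant→v2→v4→City: bottleneck 3, flow now 24.
No augmenting path remains; maximum flow = 24.
In the residual graph, reachable from Plant: {Plant, v3}.
Min-cut edges: Plant→v2 (3), Plant→v4 (6), Plant→City (11), v3→City (4); capacity 3 + 6 + 11 + 4 = 24.
This cut is saturated, so no flow can exceed 24.

24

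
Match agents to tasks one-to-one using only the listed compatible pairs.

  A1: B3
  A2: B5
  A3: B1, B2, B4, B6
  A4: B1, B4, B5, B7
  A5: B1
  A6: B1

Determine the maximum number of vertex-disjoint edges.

Unit-capacity flow: source→left, listed edges, right→sink; max matching = max flow.
Augmenting path A1→B3 (+1); matched 1.
Augmenting path A2→B5 (+1); matched 2.
Augmenting path A3→B1 (+1); matched 3.
Augmenting path A4→B4 (+1); matched 4.
Augmenting path A5→B1→A3→B2 (+1); matched 5.
No augmenting path remains; maximum matching = 5.
König certificate: {A1, A2, A3, A4, B1} is a vertex cover of size 5 (every listed pair touches it), so no matching can be larger.

5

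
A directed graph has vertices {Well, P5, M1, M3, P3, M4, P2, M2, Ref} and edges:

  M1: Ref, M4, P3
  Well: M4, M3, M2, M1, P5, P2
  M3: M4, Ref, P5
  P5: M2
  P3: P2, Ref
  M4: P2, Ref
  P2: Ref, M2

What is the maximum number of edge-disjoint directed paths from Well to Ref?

Assign every edge capacity 1; by Menger, the answer equals the max flow.
Path Well→M1→Ref (+1); total 1.
Path Well→M3→Ref (+1); total 2.
Path Well→M4→Ref (+1); total 3.
Path Well→P2→Ref (+1); total 4.
No residual Well→Ref path; max flow = 4.
Certifying cut of size 4: {Well→M1, Well→M3, Well→M4, Well→P2}.

4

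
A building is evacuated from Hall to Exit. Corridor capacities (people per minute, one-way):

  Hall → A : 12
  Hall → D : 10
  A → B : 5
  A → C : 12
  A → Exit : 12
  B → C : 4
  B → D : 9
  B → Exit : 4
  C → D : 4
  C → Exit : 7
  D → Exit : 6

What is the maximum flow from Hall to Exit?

Augment Hall→A→Exit: bottleneck 12, flow now 12.
Augment Hall→D→Exit: bottleneck 6, flow now 18.
No augmenting path remains; maximum flow = 18.
In the residual graph, reachable from Hall: {Hall, D}.
Min-cut edges: Hall→A (12), D→Exit (6); capacity 12 + 6 = 18.
This cut is saturated, so no flow can exceed 18.

18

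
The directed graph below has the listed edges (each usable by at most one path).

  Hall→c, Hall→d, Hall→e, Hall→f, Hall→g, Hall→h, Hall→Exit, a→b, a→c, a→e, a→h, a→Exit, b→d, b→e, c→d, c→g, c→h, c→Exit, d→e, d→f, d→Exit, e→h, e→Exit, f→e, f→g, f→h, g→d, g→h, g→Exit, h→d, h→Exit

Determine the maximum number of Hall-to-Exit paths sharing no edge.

6

Assign every edge capacity 1; by Menger, the answer equals the max flow.
Path Hall→Exit (+1); total 1.
Path Hall→c→Exit (+1); total 2.
Path Hall→d→Exit (+1); total 3.
Path Hall→e→Exit (+1); total 4.
Path Hall→g→Exit (+1); total 5.
Path Hall→h→Exit (+1); total 6.
No residual Hall→Exit path; max flow = 6.
Certifying cut of size 6: {Hall→Exit, Hall→c, d→Exit, e→Exit, g→Exit, h→Exit}.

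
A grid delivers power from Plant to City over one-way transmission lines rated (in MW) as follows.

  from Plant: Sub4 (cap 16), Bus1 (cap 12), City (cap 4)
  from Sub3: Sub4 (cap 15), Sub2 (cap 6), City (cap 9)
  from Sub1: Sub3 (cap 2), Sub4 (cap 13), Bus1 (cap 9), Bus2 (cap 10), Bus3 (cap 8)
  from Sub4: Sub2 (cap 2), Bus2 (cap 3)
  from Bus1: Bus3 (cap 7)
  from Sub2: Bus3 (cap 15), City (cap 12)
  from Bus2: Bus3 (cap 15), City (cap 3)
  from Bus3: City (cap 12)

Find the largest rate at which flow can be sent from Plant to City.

16

Augment Plant→City: bottleneck 4, flow now 4.
Augment Plant→Sub4→Sub2→City: bottleneck 2, flow now 6.
Augment Plant→Sub4→Bus2→City: bottleneck 3, flow now 9.
Augment Plant→Bus1→Bus3→City: bottleneck 7, flow now 16.
No augmenting path remains; maximum flow = 16.
In the residual graph, reachable from Plant: {Plant, Sub4, Bus1}.
Min-cut edges: Plant→City (4), Sub4→Sub2 (2), Sub4→Bus2 (3), Bus1→Bus3 (7); capacity 4 + 2 + 3 + 7 = 16.
This cut is saturated, so no flow can exceed 16.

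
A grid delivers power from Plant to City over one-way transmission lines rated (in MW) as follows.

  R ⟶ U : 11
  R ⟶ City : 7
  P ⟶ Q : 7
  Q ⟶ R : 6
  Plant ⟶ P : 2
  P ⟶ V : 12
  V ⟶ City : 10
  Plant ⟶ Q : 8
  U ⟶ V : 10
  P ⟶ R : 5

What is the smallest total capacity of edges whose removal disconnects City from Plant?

Augment Plant→P→R→City: bottleneck 2, flow now 2.
Augment Plant→Q→R→City: bottleneck 5, flow now 7.
Augment Plant→Q→R→P→V→City: bottleneck 1, flow now 8. (uses reverse residual edge)
No augmenting path remains; maximum flow = 8.
By max-flow min-cut, the minimum cut capacity equals the max flow.
In the residual graph, reachable from Plant: {Plant, Q}.
Min-cut edges: Plant→P (2), Q→R (6); capacity 2 + 6 = 8.

8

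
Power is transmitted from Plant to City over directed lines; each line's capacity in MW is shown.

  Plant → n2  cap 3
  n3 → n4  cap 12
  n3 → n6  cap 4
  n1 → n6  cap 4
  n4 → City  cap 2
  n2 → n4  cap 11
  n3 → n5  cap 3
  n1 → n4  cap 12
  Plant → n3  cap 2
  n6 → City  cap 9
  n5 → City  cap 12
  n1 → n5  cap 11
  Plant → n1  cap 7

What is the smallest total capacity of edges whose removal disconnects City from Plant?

Augment Plant→n1→n4→City: bottleneck 2, flow now 2.
Augment Plant→n1→n5→City: bottleneck 5, flow now 7.
Augment Plant→n3→n5→City: bottleneck 2, flow now 9.
Augment Plant→n2→n4→n1→n5→City: bottleneck 2, flow now 11. (uses reverse residual edge)
No augmenting path remains; maximum flow = 11.
By max-flow min-cut, the minimum cut capacity equals the max flow.
In the residual graph, reachable from Plant: {Plant, n2, n4}.
Min-cut edges: Plant→n1 (7), Plant→n3 (2), n4→City (2); capacity 7 + 2 + 2 = 11.

11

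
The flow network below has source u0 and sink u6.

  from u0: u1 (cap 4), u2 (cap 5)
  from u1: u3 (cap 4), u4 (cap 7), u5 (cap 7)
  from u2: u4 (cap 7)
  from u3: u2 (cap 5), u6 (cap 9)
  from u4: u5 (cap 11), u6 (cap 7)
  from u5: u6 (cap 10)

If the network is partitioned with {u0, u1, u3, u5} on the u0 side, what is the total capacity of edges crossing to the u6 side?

Edges leaving {u0, u1, u3, u5}: u0→u2 (5), u1→u4 (7), u3→u2 (5), u3→u6 (9), u5→u6 (10).
Cut capacity = 5 + 7 + 5 + 9 + 10 = 36.

36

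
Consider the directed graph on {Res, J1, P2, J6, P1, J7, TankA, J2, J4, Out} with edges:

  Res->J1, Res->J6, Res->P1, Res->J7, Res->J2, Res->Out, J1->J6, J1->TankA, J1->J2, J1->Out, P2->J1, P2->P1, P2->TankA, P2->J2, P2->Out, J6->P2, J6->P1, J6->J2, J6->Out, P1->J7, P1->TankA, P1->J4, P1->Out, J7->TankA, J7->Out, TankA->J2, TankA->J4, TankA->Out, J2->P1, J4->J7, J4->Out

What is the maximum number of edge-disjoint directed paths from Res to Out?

Assign every edge capacity 1; by Menger, the answer equals the max flow.
Path Res→Out (+1); total 1.
Path Res→J1→Out (+1); total 2.
Path Res→J6→Out (+1); total 3.
Path Res→P1→Out (+1); total 4.
Path Res→J7→Out (+1); total 5.
Path Res→J2→P1→TankA→Out (+1); total 6.
No residual Res→Out path; max flow = 6.
Certifying cut of size 6: {Res→J1, Res→J2, Res→J6, Res→J7, Res→Out, Res→P1}.

6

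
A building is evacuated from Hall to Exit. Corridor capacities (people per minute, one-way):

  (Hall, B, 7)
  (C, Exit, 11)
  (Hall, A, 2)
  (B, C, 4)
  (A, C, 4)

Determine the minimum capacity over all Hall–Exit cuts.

6

Augment Hall→A→C→Exit: bottleneck 2, flow now 2.
Augment Hall→B→C→Exit: bottleneck 4, flow now 6.
No augmenting path remains; maximum flow = 6.
By max-flow min-cut, the minimum cut capacity equals the max flow.
In the residual graph, reachable from Hall: {Hall, B}.
Min-cut edges: Hall→A (2), B→C (4); capacity 2 + 4 = 6.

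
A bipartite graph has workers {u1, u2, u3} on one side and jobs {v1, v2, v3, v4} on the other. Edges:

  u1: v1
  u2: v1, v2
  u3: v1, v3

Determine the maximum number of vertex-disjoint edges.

Unit-capacity flow: source→left, listed edges, right→sink; max matching = max flow.
Augmenting path u1→v1 (+1); matched 1.
Augmenting path u2→v2 (+1); matched 2.
Augmenting path u3→v3 (+1); matched 3.
No augmenting path remains; maximum matching = 3.
König certificate: {u1, u2, u3} is a vertex cover of size 3 (every listed pair touches it), so no matching can be larger.

3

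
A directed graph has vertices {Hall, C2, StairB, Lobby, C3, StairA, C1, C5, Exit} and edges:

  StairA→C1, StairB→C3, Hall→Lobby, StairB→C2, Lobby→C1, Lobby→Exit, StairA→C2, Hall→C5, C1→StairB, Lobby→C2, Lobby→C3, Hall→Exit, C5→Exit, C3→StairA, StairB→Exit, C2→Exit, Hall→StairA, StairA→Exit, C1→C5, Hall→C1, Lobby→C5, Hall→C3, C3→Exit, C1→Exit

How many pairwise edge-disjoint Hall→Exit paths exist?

6

Assign every edge capacity 1; by Menger, the answer equals the max flow.
Path Hall→Exit (+1); total 1.
Path Hall→Lobby→Exit (+1); total 2.
Path Hall→C3→Exit (+1); total 3.
Path Hall→StairA→Exit (+1); total 4.
Path Hall→C1→Exit (+1); total 5.
Path Hall→C5→Exit (+1); total 6.
No residual Hall→Exit path; max flow = 6.
Certifying cut of size 6: {Hall→C1, Hall→C3, Hall→C5, Hall→Exit, Hall→Lobby, Hall→StairA}.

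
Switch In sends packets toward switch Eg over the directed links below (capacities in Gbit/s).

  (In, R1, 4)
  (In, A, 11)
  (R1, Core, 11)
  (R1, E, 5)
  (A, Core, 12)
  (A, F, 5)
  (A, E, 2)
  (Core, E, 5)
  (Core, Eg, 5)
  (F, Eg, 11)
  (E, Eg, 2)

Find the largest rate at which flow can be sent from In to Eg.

12

Augment In→R1→Core→Eg: bottleneck 4, flow now 4.
Augment In→A→Core→Eg: bottleneck 1, flow now 5.
Augment In→A→F→Eg: bottleneck 5, flow now 10.
Augment In→A→E→Eg: bottleneck 2, flow now 12.
No augmenting path remains; maximum flow = 12.
In the residual graph, reachable from In: {In, R1, A, Core, E}.
Min-cut edges: A→F (5), Core→Eg (5), E→Eg (2); capacity 5 + 5 + 2 = 12.
This cut is saturated, so no flow can exceed 12.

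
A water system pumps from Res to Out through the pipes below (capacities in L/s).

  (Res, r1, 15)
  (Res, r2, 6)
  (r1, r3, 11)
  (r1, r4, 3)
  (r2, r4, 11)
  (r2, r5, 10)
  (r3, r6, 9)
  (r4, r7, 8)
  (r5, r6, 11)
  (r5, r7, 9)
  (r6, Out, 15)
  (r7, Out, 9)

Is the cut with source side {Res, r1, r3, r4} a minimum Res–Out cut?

Given cut capacity: 6 + 9 + 8 = 23.
Augment Res→r1→r3→r6→Out: bottleneck 9, flow now 9.
Augment Res→r1→r4→r7→Out: bottleneck 3, flow now 12.
Augment Res→r2→r4→r7→Out: bottleneck 5, flow now 17.
Augment Res→r2→r5→r6→Out: bottleneck 1, flow now 18.
No augmenting path remains; maximum flow = 18.
In the residual graph, reachable from Res: {Res, r1, r3}.
Min-cut edges: Res→r2 (6), r1→r4 (3), r3→r6 (9); capacity 6 + 3 + 9 = 18.
Cut capacity 23 exceeds the max flow 18, so it is not minimum.

No — its capacity is 23, but the minimum cut has capacity 18.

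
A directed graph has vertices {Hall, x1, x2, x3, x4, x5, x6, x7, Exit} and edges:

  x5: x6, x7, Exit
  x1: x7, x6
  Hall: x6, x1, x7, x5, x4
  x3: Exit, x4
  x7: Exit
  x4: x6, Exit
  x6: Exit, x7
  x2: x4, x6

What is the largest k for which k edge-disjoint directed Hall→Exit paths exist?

4

Assign every edge capacity 1; by Menger, the answer equals the max flow.
Path Hall→x4→Exit (+1); total 1.
Path Hall→x5→Exit (+1); total 2.
Path Hall→x6→Exit (+1); total 3.
Path Hall→x7→Exit (+1); total 4.
No residual Hall→Exit path; max flow = 4.
Certifying cut of size 4: {Hall→x4, Hall→x5, x6→Exit, x7→Exit}.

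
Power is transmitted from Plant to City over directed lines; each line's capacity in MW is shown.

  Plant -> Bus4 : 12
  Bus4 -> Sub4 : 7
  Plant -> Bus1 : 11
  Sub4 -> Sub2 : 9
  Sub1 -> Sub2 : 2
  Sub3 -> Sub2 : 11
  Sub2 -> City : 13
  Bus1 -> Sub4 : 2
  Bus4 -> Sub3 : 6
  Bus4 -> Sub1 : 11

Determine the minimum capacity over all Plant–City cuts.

13

Augment Plant→Bus4→Sub1→Sub2→City: bottleneck 2, flow now 2.
Augment Plant→Bus4→Sub4→Sub2→City: bottleneck 7, flow now 9.
Augment Plant→Bus4→Sub3→Sub2→City: bottleneck 3, flow now 12.
Augment Plant→Bus1→Sub4→Sub2→City: bottleneck 1, flow now 13.
No augmenting path remains; maximum flow = 13.
By max-flow min-cut, the minimum cut capacity equals the max flow.
In the residual graph, reachable from Plant: {Plant, Bus4, Bus1, Sub1, Sub4, Sub3, Sub2}.
Min-cut edges: Sub2→City (13); capacity 13 = 13.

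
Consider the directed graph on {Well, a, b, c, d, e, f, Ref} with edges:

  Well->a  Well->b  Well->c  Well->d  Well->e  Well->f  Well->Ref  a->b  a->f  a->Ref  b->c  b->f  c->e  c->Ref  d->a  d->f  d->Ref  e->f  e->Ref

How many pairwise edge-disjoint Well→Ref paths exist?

5

Assign every edge capacity 1; by Menger, the answer equals the max flow.
Path Well→Ref (+1); total 1.
Path Well→a→Ref (+1); total 2.
Path Well→c→Ref (+1); total 3.
Path Well→d→Ref (+1); total 4.
Path Well→e→Ref (+1); total 5.
No residual Well→Ref path; max flow = 5.
Certifying cut of size 5: {Well→Ref, Well→a, Well→d, c→Ref, e→Ref}.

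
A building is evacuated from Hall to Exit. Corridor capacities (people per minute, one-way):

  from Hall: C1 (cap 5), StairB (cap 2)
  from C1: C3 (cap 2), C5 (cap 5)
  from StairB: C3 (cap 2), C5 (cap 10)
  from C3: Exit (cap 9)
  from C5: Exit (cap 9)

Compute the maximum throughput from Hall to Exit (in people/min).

7

Augment Hall→C1→C3→Exit: bottleneck 2, flow now 2.
Augment Hall→C1→C5→Exit: bottleneck 3, flow now 5.
Augment Hall→StairB→C3→Exit: bottleneck 2, flow now 7.
No augmenting path remains; maximum flow = 7.
In the residual graph, reachable from Hall: {Hall}.
Min-cut edges: Hall→C1 (5), Hall→StairB (2); capacity 5 + 2 = 7.
This cut is saturated, so no flow can exceed 7.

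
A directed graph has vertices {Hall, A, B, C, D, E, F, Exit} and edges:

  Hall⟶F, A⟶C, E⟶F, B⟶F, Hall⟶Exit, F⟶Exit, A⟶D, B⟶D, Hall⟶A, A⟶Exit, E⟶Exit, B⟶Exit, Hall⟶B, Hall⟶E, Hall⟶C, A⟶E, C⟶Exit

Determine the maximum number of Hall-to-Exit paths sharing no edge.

6

Assign every edge capacity 1; by Menger, the answer equals the max flow.
Path Hall→Exit (+1); total 1.
Path Hall→A→Exit (+1); total 2.
Path Hall→B→Exit (+1); total 3.
Path Hall→C→Exit (+1); total 4.
Path Hall→E→Exit (+1); total 5.
Path Hall→F→Exit (+1); total 6.
No residual Hall→Exit path; max flow = 6.
Certifying cut of size 6: {Hall→A, Hall→B, Hall→C, Hall→E, Hall→Exit, Hall→F}.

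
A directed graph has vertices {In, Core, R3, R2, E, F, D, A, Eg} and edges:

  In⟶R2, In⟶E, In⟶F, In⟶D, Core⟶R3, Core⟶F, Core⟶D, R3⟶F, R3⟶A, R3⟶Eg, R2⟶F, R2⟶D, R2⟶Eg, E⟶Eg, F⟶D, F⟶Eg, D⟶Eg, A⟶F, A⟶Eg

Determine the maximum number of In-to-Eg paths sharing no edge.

Assign every edge capacity 1; by Menger, the answer equals the max flow.
Path In→R2→Eg (+1); total 1.
Path In→E→Eg (+1); total 2.
Path In→F→Eg (+1); total 3.
Path In→D→Eg (+1); total 4.
No residual In→Eg path; max flow = 4.
Certifying cut of size 4: {In→D, In→E, In→F, In→R2}.

4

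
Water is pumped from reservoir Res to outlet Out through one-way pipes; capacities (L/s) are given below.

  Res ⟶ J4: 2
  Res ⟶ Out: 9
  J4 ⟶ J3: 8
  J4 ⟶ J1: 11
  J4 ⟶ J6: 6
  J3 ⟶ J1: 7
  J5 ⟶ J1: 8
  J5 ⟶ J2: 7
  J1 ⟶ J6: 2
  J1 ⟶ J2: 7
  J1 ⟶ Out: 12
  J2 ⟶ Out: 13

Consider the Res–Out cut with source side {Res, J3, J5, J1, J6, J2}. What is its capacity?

36

Edges leaving {Res, J3, J5, J1, J6, J2}: Res→J4 (2), Res→Out (9), J1→Out (12), J2→Out (13).
Cut capacity = 2 + 9 + 12 + 13 = 36.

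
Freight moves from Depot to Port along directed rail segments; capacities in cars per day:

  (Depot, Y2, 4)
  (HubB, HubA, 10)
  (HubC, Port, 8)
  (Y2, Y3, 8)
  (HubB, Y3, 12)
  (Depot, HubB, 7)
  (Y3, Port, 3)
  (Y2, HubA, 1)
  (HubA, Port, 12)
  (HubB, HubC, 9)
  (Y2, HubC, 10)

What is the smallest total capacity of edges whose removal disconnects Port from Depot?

Augment Depot→Y2→HubC→Port: bottleneck 4, flow now 4.
Augment Depot→HubB→HubC→Port: bottleneck 4, flow now 8.
Augment Depot→HubB→Y3→Port: bottleneck 3, flow now 11.
No augmenting path remains; maximum flow = 11.
By max-flow min-cut, the minimum cut capacity equals the max flow.
In the residual graph, reachable from Depot: {Depot}.
Min-cut edges: Depot→Y2 (4), Depot→HubB (7); capacity 4 + 7 = 11.

11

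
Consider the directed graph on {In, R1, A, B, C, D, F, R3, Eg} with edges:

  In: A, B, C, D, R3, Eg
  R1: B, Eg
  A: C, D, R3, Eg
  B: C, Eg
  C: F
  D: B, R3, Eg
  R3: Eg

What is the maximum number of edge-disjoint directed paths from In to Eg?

5

Assign every edge capacity 1; by Menger, the answer equals the max flow.
Path In→Eg (+1); total 1.
Path In→A→Eg (+1); total 2.
Path In→B→Eg (+1); total 3.
Path In→D→Eg (+1); total 4.
Path In→R3→Eg (+1); total 5.
No residual In→Eg path; max flow = 5.
Certifying cut of size 5: {In→A, In→B, In→D, In→Eg, In→R3}.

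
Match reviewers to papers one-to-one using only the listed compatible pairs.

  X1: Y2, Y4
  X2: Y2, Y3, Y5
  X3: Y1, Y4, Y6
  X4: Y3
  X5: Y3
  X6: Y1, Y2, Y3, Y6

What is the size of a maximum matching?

Unit-capacity flow: source→left, listed edges, right→sink; max matching = max flow.
Augmenting path X1→Y2 (+1); matched 1.
Augmenting path X2→Y3 (+1); matched 2.
Augmenting path X3→Y1 (+1); matched 3.
Augmenting path X6→Y6 (+1); matched 4.
Augmenting path X4→Y3→X2→Y5 (+1); matched 5.
No augmenting path remains; maximum matching = 5.
König certificate: {X1, X2, X3, X6, Y3} is a vertex cover of size 5 (every listed pair touches it), so no matching can be larger.

5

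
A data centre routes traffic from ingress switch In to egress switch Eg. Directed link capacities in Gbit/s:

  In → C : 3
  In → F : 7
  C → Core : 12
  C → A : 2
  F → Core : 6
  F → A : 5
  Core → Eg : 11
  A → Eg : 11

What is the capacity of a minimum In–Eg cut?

10

Augment In→C→Core→Eg: bottleneck 3, flow now 3.
Augment In→F→Core→Eg: bottleneck 6, flow now 9.
Augment In→F→A→Eg: bottleneck 1, flow now 10.
No augmenting path remains; maximum flow = 10.
By max-flow min-cut, the minimum cut capacity equals the max flow.
In the residual graph, reachable from In: {In}.
Min-cut edges: In→C (3), In→F (7); capacity 3 + 7 = 10.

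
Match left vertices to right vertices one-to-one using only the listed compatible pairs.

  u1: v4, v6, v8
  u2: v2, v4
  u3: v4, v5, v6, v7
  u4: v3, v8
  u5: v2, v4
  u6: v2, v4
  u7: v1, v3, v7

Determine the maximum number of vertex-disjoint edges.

6

Unit-capacity flow: source→left, listed edges, right→sink; max matching = max flow.
Augmenting path u1→v4 (+1); matched 1.
Augmenting path u2→v2 (+1); matched 2.
Augmenting path u3→v5 (+1); matched 3.
Augmenting path u4→v3 (+1); matched 4.
Augmenting path u7→v1 (+1); matched 5.
Augmenting path u5→v4→u1→v6 (+1); matched 6.
No augmenting path remains; maximum matching = 6.
König certificate: {u1, u3, u4, u7, v2, v4} is a vertex cover of size 6 (every listed pair touches it), so no matching can be larger.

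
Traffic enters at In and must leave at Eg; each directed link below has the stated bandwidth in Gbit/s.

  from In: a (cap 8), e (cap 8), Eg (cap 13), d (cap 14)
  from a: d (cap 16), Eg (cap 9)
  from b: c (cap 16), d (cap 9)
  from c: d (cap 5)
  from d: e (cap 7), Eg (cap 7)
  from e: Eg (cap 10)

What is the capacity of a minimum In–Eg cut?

Augment In→Eg: bottleneck 13, flow now 13.
Augment In→a→Eg: bottleneck 8, flow now 21.
Augment In→d→Eg: bottleneck 7, flow now 28.
Augment In→e→Eg: bottleneck 8, flow now 36.
Augment In→d→e→Eg: bottleneck 2, flow now 38.
No augmenting path remains; maximum flow = 38.
By max-flow min-cut, the minimum cut capacity equals the max flow.
In the residual graph, reachable from In: {In, d, e}.
Min-cut edges: In→a (8), In→Eg (13), d→Eg (7), e→Eg (10); capacity 8 + 13 + 7 + 10 = 38.

38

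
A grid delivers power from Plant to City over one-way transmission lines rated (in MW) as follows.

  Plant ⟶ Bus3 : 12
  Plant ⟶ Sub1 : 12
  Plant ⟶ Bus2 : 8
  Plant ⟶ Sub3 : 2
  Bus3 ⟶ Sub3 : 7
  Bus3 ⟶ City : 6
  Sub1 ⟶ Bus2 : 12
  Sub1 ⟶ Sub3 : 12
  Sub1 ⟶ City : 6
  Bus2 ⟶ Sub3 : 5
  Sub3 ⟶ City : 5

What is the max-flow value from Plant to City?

Augment Plant→Bus3→City: bottleneck 6, flow now 6.
Augment Plant→Sub1→City: bottleneck 6, flow now 12.
Augment Plant→Sub3→City: bottleneck 2, flow now 14.
Augment Plant→Bus3→Sub3→City: bottleneck 3, flow now 17.
No augmenting path remains; maximum flow = 17.
In the residual graph, reachable from Plant: {Plant, Bus3, Sub1, Bus2, Sub3}.
Min-cut edges: Bus3→City (6), Sub1→City (6), Sub3→City (5); capacity 6 + 6 + 5 = 17.
This cut is saturated, so no flow can exceed 17.

17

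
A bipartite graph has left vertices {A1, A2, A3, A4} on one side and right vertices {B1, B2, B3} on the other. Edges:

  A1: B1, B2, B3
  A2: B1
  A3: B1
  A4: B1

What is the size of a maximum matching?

Unit-capacity flow: source→left, listed edges, right→sink; max matching = max flow.
Augmenting path A1→B1 (+1); matched 1.
Augmenting path A2→B1→A1→B2 (+1); matched 2.
No augmenting path remains; maximum matching = 2.
König certificate: {A1, B1} is a vertex cover of size 2 (every listed pair touches it), so no matching can be larger.

2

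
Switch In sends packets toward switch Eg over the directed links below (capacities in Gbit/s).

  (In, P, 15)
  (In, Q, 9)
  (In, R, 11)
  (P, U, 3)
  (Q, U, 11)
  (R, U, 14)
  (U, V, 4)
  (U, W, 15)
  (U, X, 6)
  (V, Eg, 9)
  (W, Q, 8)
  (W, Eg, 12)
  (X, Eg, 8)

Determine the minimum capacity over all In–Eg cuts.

22

Augment In→P→U→V→Eg: bottleneck 3, flow now 3.
Augment In→Q→U→V→Eg: bottleneck 1, flow now 4.
Augment In→Q→U→W→Eg: bottleneck 8, flow now 12.
Augment In→R→U→W→Eg: bottleneck 4, flow now 16.
Augment In→R→U→X→Eg: bottleneck 6, flow now 22.
No augmenting path remains; maximum flow = 22.
By max-flow min-cut, the minimum cut capacity equals the max flow.
In the residual graph, reachable from In: {In, P, Q, R, U, W}.
Min-cut edges: U→V (4), U→X (6), W→Eg (12); capacity 4 + 6 + 12 = 22.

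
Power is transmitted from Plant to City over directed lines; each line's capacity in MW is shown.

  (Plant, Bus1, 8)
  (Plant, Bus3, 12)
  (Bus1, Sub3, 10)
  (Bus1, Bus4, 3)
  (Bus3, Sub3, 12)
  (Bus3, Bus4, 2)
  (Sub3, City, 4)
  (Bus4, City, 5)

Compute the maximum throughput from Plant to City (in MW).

Augment Plant→Bus1→Sub3→City: bottleneck 4, flow now 4.
Augment Plant→Bus1→Bus4→City: bottleneck 3, flow now 7.
Augment Plant→Bus3→Bus4→City: bottleneck 2, flow now 9.
No augmenting path remains; maximum flow = 9.
In the residual graph, reachable from Plant: {Plant, Bus1, Bus3, Sub3}.
Min-cut edges: Bus1→Bus4 (3), Bus3→Bus4 (2), Sub3→City (4); capacity 3 + 2 + 4 = 9.
This cut is saturated, so no flow can exceed 9.

9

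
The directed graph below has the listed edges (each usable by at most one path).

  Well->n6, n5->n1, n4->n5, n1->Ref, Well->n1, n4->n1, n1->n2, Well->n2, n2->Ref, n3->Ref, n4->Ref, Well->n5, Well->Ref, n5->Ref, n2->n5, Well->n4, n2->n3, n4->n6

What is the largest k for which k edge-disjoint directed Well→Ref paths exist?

Assign every edge capacity 1; by Menger, the answer equals the max flow.
Path Well→Ref (+1); total 1.
Path Well→n1→Ref (+1); total 2.
Path Well→n2→Ref (+1); total 3.
Path Well→n4→Ref (+1); total 4.
Path Well→n5→Ref (+1); total 5.
No residual Well→Ref path; max flow = 5.
Certifying cut of size 5: {Well→Ref, Well→n1, Well→n2, Well→n4, Well→n5}.

5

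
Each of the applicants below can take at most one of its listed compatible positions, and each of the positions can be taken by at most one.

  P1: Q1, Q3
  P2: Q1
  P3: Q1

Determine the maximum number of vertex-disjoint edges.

Unit-capacity flow: source→left, listed edges, right→sink; max matching = max flow.
Augmenting path P1→Q1 (+1); matched 1.
Augmenting path P2→Q1→P1→Q3 (+1); matched 2.
No augmenting path remains; maximum matching = 2.
König certificate: {P1, Q1} is a vertex cover of size 2 (every listed pair touches it), so no matching can be larger.

2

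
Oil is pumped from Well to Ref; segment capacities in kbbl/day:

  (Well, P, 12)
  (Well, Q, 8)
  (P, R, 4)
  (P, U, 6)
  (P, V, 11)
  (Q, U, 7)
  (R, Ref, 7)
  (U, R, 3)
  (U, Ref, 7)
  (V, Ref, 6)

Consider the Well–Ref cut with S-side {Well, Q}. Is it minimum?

Yes — it is a minimum cut (capacity 19).

Given cut capacity: 12 + 7 = 19.
Augment Well→P→R→Ref: bottleneck 4, flow now 4.
Augment Well→P→U→Ref: bottleneck 6, flow now 10.
Augment Well→P→V→Ref: bottleneck 2, flow now 12.
Augment Well→Q→U→Ref: bottleneck 1, flow now 13.
Augment Well→Q→U→R→Ref: bottleneck 3, flow now 16.
Augment Well→Q→U→P→V→Ref: bottleneck 3, flow now 19. (uses reverse residual edge)
No augmenting path remains; maximum flow = 19.
Cut capacity 19 equals the max flow, so it is a minimum cut.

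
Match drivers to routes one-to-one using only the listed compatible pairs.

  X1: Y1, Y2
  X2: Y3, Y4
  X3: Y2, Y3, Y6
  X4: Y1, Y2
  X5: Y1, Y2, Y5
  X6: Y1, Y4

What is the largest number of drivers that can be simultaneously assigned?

6

Unit-capacity flow: source→left, listed edges, right→sink; max matching = max flow.
Augmenting path X1→Y1 (+1); matched 1.
Augmenting path X2→Y3 (+1); matched 2.
Augmenting path X3→Y2 (+1); matched 3.
Augmenting path X5→Y5 (+1); matched 4.
Augmenting path X6→Y4 (+1); matched 5.
Augmenting path X4→Y2→X3→Y6 (+1); matched 6.
No augmenting path remains; maximum matching = 6.
König certificate: {X1, X2, X3, X4, X5, X6} is a vertex cover of size 6 (every listed pair touches it), so no matching can be larger.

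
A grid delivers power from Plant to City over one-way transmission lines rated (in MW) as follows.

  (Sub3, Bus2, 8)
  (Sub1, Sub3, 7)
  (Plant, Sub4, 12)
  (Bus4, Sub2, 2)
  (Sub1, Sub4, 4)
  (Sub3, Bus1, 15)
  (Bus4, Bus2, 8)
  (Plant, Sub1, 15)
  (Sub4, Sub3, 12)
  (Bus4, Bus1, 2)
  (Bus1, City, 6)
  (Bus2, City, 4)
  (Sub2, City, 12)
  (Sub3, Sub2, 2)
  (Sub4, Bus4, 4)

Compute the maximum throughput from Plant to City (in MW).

Augment Plant→Sub1→Sub3→Bus2→City: bottleneck 4, flow now 4.
Augment Plant→Sub1→Sub3→Sub2→City: bottleneck 2, flow now 6.
Augment Plant→Sub1→Sub3→Bus1→City: bottleneck 1, flow now 7.
Augment Plant→Sub4→Bus4→Sub2→City: bottleneck 2, flow now 9.
Augment Plant→Sub4→Bus4→Bus1→City: bottleneck 2, flow now 11.
Augment Plant→Sub4→Sub3→Bus1→City: bottleneck 3, flow now 14.
No augmenting path remains; maximum flow = 14.
In the residual graph, reachable from Plant: {Plant, Sub1, Sub4, Bus4, Sub3, Bus2, Bus1}.
Min-cut edges: Bus4→Sub2 (2), Sub3→Sub2 (2), Bus2→City (4), Bus1→City (6); capacity 2 + 2 + 4 + 6 = 14.
This cut is saturated, so no flow can exceed 14.

14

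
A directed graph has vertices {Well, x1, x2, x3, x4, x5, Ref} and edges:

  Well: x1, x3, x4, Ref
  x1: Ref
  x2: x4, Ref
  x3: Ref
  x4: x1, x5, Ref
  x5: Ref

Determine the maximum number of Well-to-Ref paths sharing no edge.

Assign every edge capacity 1; by Menger, the answer equals the max flow.
Path Well→Ref (+1); total 1.
Path Well→x1→Ref (+1); total 2.
Path Well→x3→Ref (+1); total 3.
Path Well→x4→Ref (+1); total 4.
No residual Well→Ref path; max flow = 4.
Certifying cut of size 4: {Well→Ref, Well→x1, Well→x3, Well→x4}.

4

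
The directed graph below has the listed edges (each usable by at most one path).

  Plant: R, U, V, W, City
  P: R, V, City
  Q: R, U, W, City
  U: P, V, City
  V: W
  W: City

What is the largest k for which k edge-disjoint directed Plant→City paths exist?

3

Assign every edge capacity 1; by Menger, the answer equals the max flow.
Path Plant→City (+1); total 1.
Path Plant→U→City (+1); total 2.
Path Plant→W→City (+1); total 3.
No residual Plant→City path; max flow = 3.
Certifying cut of size 3: {Plant→City, Plant→U, W→City}.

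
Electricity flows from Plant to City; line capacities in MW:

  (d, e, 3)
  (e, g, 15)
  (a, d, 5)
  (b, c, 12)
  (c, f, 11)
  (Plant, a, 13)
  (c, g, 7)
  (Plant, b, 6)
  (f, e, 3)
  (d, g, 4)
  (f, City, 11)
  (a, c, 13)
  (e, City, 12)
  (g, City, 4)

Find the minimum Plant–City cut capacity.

18

Augment Plant→a→c→f→City: bottleneck 11, flow now 11.
Augment Plant→a→c→g→City: bottleneck 2, flow now 13.
Augment Plant→b→c→g→City: bottleneck 2, flow now 15.
Augment Plant→b→c→a→d→e→City: bottleneck 3, flow now 18. (uses reverse residual edge)
No augmenting path remains; maximum flow = 18.
By max-flow min-cut, the minimum cut capacity equals the max flow.
In the residual graph, reachable from Plant: {Plant, a, b, c, d, g}.
Min-cut edges: c→f (11), d→e (3), g→City (4); capacity 11 + 3 + 4 = 18.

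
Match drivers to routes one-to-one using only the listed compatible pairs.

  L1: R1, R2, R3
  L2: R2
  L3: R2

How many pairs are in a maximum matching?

2

Unit-capacity flow: source→left, listed edges, right→sink; max matching = max flow.
Augmenting path L1→R1 (+1); matched 1.
Augmenting path L2→R2 (+1); matched 2.
No augmenting path remains; maximum matching = 2.
König certificate: {L1, R2} is a vertex cover of size 2 (every listed pair touches it), so no matching can be larger.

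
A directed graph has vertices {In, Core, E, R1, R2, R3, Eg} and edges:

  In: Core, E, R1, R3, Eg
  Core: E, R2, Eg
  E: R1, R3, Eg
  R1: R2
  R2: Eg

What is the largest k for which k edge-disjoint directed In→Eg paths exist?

4

Assign every edge capacity 1; by Menger, the answer equals the max flow.
Path In→Eg (+1); total 1.
Path In→Core→Eg (+1); total 2.
Path In→E→Eg (+1); total 3.
Path In→R1→R2→Eg (+1); total 4.
No residual In→Eg path; max flow = 4.
Certifying cut of size 4: {In→Core, In→E, In→Eg, In→R1}.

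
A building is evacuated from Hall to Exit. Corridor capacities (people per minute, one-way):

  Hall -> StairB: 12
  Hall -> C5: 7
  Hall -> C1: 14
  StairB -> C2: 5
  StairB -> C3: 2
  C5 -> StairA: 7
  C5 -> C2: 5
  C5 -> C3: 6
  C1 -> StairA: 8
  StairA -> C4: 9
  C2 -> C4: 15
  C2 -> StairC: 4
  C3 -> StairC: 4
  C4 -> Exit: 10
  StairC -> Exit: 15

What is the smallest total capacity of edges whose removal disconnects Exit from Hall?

Augment Hall→StairB→C2→C4→Exit: bottleneck 5, flow now 5.
Augment Hall→StairB→C3→StairC→Exit: bottleneck 2, flow now 7.
Augment Hall→C5→StairA→C4→Exit: bottleneck 5, flow now 12.
Augment Hall→C5→C2→StairC→Exit: bottleneck 2, flow now 14.
Augment Hall→C1→StairA→C5→C2→StairC→Exit: bottleneck 2, flow now 16. (uses reverse residual edge)
Augment Hall→C1→StairA→C5→C3→StairC→Exit: bottleneck 2, flow now 18. (uses reverse residual edge)
No augmenting path remains; maximum flow = 18.
By max-flow min-cut, the minimum cut capacity equals the max flow.
In the residual graph, reachable from Hall: {Hall, StairB, C5, C1, StairA, C2, C3, C4}.
Min-cut edges: C2→StairC (4), C3→StairC (4), C4→Exit (10); capacity 4 + 4 + 10 = 18.

18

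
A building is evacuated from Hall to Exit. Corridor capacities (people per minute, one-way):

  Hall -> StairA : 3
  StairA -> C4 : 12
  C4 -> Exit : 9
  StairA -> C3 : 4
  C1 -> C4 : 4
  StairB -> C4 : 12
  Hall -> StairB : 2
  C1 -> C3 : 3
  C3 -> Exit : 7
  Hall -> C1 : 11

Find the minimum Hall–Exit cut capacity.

Augment Hall→StairA→C3→Exit: bottleneck 3, flow now 3.
Augment Hall→C1→C3→Exit: bottleneck 3, flow now 6.
Augment Hall→C1→C4→Exit: bottleneck 4, flow now 10.
Augment Hall→StairB→C4→Exit: bottleneck 2, flow now 12.
No augmenting path remains; maximum flow = 12.
By max-flow min-cut, the minimum cut capacity equals the max flow.
In the residual graph, reachable from Hall: {Hall, C1}.
Min-cut edges: Hall→StairA (3), Hall→StairB (2), C1→C3 (3), C1→C4 (4); capacity 3 + 2 + 3 + 4 = 12.

12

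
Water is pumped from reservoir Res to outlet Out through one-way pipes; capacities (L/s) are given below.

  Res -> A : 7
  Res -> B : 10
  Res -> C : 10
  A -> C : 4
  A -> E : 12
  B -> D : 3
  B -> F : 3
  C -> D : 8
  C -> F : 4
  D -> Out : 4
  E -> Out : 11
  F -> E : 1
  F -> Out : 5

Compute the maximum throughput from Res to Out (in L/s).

Augment Res→A→E→Out: bottleneck 7, flow now 7.
Augment Res→B→D→Out: bottleneck 3, flow now 10.
Augment Res→B→F→Out: bottleneck 3, flow now 13.
Augment Res→C→D→Out: bottleneck 1, flow now 14.
Augment Res→C→F→Out: bottleneck 2, flow now 16.
Augment Res→C→F→E→Out: bottleneck 1, flow now 17.
No augmenting path remains; maximum flow = 17.
In the residual graph, reachable from Res: {Res, B, C, D, F}.
Min-cut edges: Res→A (7), D→Out (4), F→E (1), F→Out (5); capacity 7 + 4 + 1 + 5 = 17.
This cut is saturated, so no flow can exceed 17.

17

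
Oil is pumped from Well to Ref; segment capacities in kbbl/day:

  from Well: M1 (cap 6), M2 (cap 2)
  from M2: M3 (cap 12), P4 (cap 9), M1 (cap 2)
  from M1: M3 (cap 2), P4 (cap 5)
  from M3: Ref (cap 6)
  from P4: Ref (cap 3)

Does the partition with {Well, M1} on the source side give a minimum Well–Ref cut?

Given cut capacity: 2 + 2 + 5 = 9.
Augment Well→M2→M3→Ref: bottleneck 2, flow now 2.
Augment Well→M1→M3→Ref: bottleneck 2, flow now 4.
Augment Well→M1→P4→Ref: bottleneck 3, flow now 7.
No augmenting path remains; maximum flow = 7.
In the residual graph, reachable from Well: {Well, M1, P4}.
Min-cut edges: Well→M2 (2), M1→M3 (2), P4→Ref (3); capacity 2 + 2 + 3 = 7.
Cut capacity 9 exceeds the max flow 7, so it is not minimum.

No — its capacity is 9, but the minimum cut has capacity 7.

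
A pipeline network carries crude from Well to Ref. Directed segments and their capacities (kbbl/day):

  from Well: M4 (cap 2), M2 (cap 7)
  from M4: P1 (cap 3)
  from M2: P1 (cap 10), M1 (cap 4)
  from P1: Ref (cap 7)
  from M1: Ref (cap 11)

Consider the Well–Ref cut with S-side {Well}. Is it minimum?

Yes — it is a minimum cut (capacity 9).

Given cut capacity: 2 + 7 = 9.
Augment Well→M4→P1→Ref: bottleneck 2, flow now 2.
Augment Well→M2→P1→Ref: bottleneck 5, flow now 7.
Augment Well→M2→M1→Ref: bottleneck 2, flow now 9.
No augmenting path remains; maximum flow = 9.
Cut capacity 9 equals the max flow, so it is a minimum cut.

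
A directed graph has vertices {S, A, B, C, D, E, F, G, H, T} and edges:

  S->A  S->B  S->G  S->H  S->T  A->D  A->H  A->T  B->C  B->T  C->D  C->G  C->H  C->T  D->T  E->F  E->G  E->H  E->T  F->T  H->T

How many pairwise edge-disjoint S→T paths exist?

4

Assign every edge capacity 1; by Menger, the answer equals the max flow.
Path S→T (+1); total 1.
Path S→A→T (+1); total 2.
Path S→B→T (+1); total 3.
Path S→H→T (+1); total 4.
No residual S→T path; max flow = 4.
Certifying cut of size 4: {S→A, S→B, S→H, S→T}.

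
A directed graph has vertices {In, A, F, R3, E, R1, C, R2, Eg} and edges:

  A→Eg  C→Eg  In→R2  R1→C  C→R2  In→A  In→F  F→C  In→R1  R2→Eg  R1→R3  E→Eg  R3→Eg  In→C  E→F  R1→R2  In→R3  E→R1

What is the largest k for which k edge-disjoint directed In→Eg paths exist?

4

Assign every edge capacity 1; by Menger, the answer equals the max flow.
Path In→A→Eg (+1); total 1.
Path In→R3→Eg (+1); total 2.
Path In→C→Eg (+1); total 3.
Path In→R2→Eg (+1); total 4.
No residual In→Eg path; max flow = 4.
Certifying cut of size 4: {C→Eg, In→A, R2→Eg, R3→Eg}.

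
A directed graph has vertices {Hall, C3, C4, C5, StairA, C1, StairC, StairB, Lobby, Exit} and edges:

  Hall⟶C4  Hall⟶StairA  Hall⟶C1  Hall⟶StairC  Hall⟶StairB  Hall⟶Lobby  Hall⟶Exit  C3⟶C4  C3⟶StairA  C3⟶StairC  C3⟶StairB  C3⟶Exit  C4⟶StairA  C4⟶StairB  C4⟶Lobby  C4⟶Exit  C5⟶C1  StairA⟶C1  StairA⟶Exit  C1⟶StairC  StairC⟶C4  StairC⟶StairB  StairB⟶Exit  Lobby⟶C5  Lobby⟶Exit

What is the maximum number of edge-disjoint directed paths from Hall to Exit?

Assign every edge capacity 1; by Menger, the answer equals the max flow.
Path Hall→Exit (+1); total 1.
Path Hall→C4→Exit (+1); total 2.
Path Hall→StairA→Exit (+1); total 3.
Path Hall→StairB→Exit (+1); total 4.
Path Hall→Lobby→Exit (+1); total 5.
No residual Hall→Exit path; max flow = 5.
Certifying cut of size 5: {C4→Exit, Hall→Exit, Lobby→Exit, StairA→Exit, StairB→Exit}.

5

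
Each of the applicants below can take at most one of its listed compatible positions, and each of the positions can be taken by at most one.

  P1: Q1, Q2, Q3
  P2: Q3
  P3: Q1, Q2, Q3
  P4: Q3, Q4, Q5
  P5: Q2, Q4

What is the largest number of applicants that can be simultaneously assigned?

5

Unit-capacity flow: source→left, listed edges, right→sink; max matching = max flow.
Augmenting path P1→Q1 (+1); matched 1.
Augmenting path P2→Q3 (+1); matched 2.
Augmenting path P3→Q2 (+1); matched 3.
Augmenting path P4→Q4 (+1); matched 4.
Augmenting path P5→Q4→P4→Q5 (+1); matched 5.
No augmenting path remains; maximum matching = 5.
König certificate: {P1, P2, P3, P4, P5} is a vertex cover of size 5 (every listed pair touches it), so no matching can be larger.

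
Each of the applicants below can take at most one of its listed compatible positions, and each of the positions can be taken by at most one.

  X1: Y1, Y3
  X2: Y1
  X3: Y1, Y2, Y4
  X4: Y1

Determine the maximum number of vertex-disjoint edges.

Unit-capacity flow: source→left, listed edges, right→sink; max matching = max flow.
Augmenting path X1→Y1 (+1); matched 1.
Augmenting path X3→Y2 (+1); matched 2.
Augmenting path X2→Y1→X1→Y3 (+1); matched 3.
No augmenting path remains; maximum matching = 3.
König certificate: {X1, X3, Y1} is a vertex cover of size 3 (every listed pair touches it), so no matching can be larger.

3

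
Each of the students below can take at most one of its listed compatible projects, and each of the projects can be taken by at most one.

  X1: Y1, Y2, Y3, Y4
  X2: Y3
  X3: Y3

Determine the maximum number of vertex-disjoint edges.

Unit-capacity flow: source→left, listed edges, right→sink; max matching = max flow.
Augmenting path X1→Y1 (+1); matched 1.
Augmenting path X2→Y3 (+1); matched 2.
No augmenting path remains; maximum matching = 2.
König certificate: {X1, Y3} is a vertex cover of size 2 (every listed pair touches it), so no matching can be larger.

2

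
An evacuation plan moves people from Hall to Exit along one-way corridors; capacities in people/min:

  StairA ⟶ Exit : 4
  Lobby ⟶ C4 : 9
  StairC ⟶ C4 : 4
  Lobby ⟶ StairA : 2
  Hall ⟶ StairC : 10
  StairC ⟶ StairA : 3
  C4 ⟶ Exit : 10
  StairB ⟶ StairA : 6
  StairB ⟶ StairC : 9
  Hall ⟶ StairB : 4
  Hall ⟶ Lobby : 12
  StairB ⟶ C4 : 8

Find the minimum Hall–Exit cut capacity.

14

Augment Hall→StairB→StairA→Exit: bottleneck 4, flow now 4.
Augment Hall→Lobby→C4→Exit: bottleneck 9, flow now 13.
Augment Hall→StairC→C4→Exit: bottleneck 1, flow now 14.
No augmenting path remains; maximum flow = 14.
By max-flow min-cut, the minimum cut capacity equals the max flow.
In the residual graph, reachable from Hall: {Hall, StairB, Lobby, StairC, StairA, C4}.
Min-cut edges: StairA→Exit (4), C4→Exit (10); capacity 4 + 10 = 14.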